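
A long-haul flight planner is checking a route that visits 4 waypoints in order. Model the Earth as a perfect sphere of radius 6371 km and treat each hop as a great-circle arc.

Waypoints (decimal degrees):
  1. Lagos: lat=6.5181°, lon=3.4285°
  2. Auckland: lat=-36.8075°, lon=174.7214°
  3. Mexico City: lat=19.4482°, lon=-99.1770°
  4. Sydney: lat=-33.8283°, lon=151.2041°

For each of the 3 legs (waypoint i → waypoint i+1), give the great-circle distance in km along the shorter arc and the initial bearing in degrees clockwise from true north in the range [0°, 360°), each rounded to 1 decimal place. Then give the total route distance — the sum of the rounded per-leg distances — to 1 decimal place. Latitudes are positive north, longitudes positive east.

Leg 1: φ1=0.1137623, φ2=-0.6424121, Δφ=-0.7561744, Δλ=2.9896251 rad; a=sin²(Δφ/2)+cosφ1·cosφ2·sin²(Δλ/2)=0.9271605523; c=2·atan2(√a, √(1-a))=2.595039553; dist=6371·c=16532.997 ≈ 16533.0 km; running total=16533.0 km
Leg 1 bearing: y=sinΔλ·cosφ2=0.12120550, x=cosφ1·sinφ2-sinφ1·cosφ2·cosΔλ=-0.50541535; θ=atan2(y, x)=166.5144° ≈ 166.5°
Leg 2: φ1=-0.6424121, φ2=0.3394351, Δφ=0.9818472, Δλ=-4.7804289 rad; a=sin²(Δφ/2)+cosφ1·cosφ2·sin²(Δλ/2)=0.5740770142; c=2·atan2(√a, √(1-a))=1.719497767; dist=6371·c=10954.920 ≈ 10954.9 km; running total=27487.9 km
Leg 2 bearing: y=sinΔλ·cosφ2=0.94076109, x=cosφ1·sinφ2-sinφ1·cosφ2·cosΔλ=0.30499008; θ=atan2(y, x)=72.0376° ≈ 72.0°
Leg 3: φ1=0.3394351, φ2=-0.5904152, Δφ=-0.9298503, Δλ=4.3699746 rad; a=sin²(Δφ/2)+cosφ1·cosφ2·sin²(Δλ/2)=0.7241821559; c=2·atan2(√a, √(1-a))=2.035730890; dist=6371·c=12969.642 ≈ 12969.6 km; running total=40457.5 km
Leg 3 bearing: y=sinΔλ·cosφ2=-0.78248420, x=cosφ1·sinφ2-sinφ1·cosφ2·cosΔλ=-0.43207397; θ=atan2(y, x)=-118.9067° <0 so +360° → 241.0933° ≈ 241.1°

Leg 1: dist=16533.0 km, bearing=166.5°
Leg 2: dist=10954.9 km, bearing=72.0°
Leg 3: dist=12969.6 km, bearing=241.1°
Total: 40457.5 km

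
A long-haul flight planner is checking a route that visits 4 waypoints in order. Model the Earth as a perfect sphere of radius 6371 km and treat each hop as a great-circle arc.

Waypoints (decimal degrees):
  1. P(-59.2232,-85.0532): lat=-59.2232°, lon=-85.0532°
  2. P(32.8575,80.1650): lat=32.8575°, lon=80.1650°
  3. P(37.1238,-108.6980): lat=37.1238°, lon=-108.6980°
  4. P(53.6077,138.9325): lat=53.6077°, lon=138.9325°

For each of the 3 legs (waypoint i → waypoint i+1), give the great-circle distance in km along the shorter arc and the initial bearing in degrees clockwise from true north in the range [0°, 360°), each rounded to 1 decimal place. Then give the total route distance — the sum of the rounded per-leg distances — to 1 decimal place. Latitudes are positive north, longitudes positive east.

Leg 1: φ1=-1.0336398, φ2=0.5734716, Δφ=1.6071114, Δλ=2.8836016 rad; a=sin²(Δφ/2)+cosφ1·cosφ2·sin²(Δλ/2)=0.9408760781; c=2·atan2(√a, √(1-a))=2.650360183; dist=6371·c=16885.445 ≈ 16885.4 km; running total=16885.4 km
Leg 1 bearing: y=sinΔλ·cosφ2=0.21432220, x=cosφ1·sinφ2-sinφ1·cosφ2·cosΔλ=-0.42021319; θ=atan2(y, x)=152.9770° ≈ 153.0°
Leg 2: φ1=0.5734716, φ2=0.6479325, Δφ=0.0744610, Δλ=-3.2962812 rad; a=sin²(Δφ/2)+cosφ1·cosφ2·sin²(Δλ/2)=0.6671646902; c=2·atan2(√a, √(1-a))=1.911689901; dist=6371·c=12179.376 ≈ 12179.4 km; running total=29064.8 km
Leg 2 bearing: y=sinΔλ·cosφ2=0.12284702, x=cosφ1·sinφ2-sinφ1·cosφ2·cosΔλ=0.93441558; θ=atan2(y, x)=7.4897° ≈ 7.5°
Leg 3: φ1=0.6479325, φ2=0.9356309, Δφ=0.2876983, Δλ=4.3219676 rad; a=sin²(Δφ/2)+cosφ1·cosφ2·sin²(Δλ/2)=0.3471028074; c=2·atan2(√a, √(1-a))=1.260023656; dist=6371·c=8027.611 ≈ 8027.6 km; running total=37092.4 km
Leg 3 bearing: y=sinΔλ·cosφ2=-0.54866334, x=cosφ1·sinφ2-sinφ1·cosφ2·cosΔλ=0.77811203; θ=atan2(y, x)=-35.1885° <0 so +360° → 324.8115° ≈ 324.8°

Leg 1: dist=16885.4 km, bearing=153.0°
Leg 2: dist=12179.4 km, bearing=7.5°
Leg 3: dist=8027.6 km, bearing=324.8°
Total: 37092.4 km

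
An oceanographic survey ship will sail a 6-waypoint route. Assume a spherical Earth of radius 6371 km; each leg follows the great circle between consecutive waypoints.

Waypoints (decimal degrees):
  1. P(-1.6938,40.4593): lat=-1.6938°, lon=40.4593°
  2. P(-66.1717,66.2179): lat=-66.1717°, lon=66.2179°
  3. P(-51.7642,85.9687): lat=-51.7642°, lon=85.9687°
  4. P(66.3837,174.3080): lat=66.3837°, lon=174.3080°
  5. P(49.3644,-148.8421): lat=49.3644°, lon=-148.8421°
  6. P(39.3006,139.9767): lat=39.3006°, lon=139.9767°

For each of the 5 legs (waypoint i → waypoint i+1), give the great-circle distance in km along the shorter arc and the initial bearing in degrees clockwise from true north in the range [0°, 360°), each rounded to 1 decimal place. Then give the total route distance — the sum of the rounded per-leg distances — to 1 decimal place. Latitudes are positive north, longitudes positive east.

Leg 1: dist=7450.0 km, bearing=169.0°
Leg 2: dist=1943.3 km, bearing=44.1°
Leg 3: dist=15060.1 km, bearing=34.8°
Leg 4: dist=2813.2 km, bearing=113.9°
Leg 5: dist=5556.1 km, bearing=286.9°
Total: 32822.7 km

Leg 1: φ1=-0.0295624, φ2=-1.1549140, Δφ=-1.1253516, Δλ=0.4495724 rad; a=sin²(Δφ/2)+cosφ1·cosφ2·sin²(Δλ/2)=0.3046336154; c=2·atan2(√a, √(1-a))=1.169368816; dist=6371·c=7450.049 ≈ 7450.0 km; running total=7450.0 km
Leg 1 bearing: y=sinΔλ·cosφ2=0.17556927, x=cosφ1·sinφ2-sinφ1·cosφ2·cosΔλ=-0.90360574; θ=atan2(y, x)=169.0045° ≈ 169.0°
Leg 2: φ1=-1.1549140, φ2=-0.9034557, Δφ=0.2514583, Δλ=0.3447165 rad; a=sin²(Δφ/2)+cosφ1·cosφ2·sin²(Δλ/2)=0.0230792755; c=2·atan2(√a, √(1-a))=0.305018327; dist=6371·c=1943.272 ≈ 1943.3 km; running total=9393.3 km
Leg 2 bearing: y=sinΔλ·cosφ2=0.20914455, x=cosφ1·sinφ2-sinφ1·cosφ2·cosΔλ=0.21551113; θ=atan2(y, x)=44.1411° ≈ 44.1°
Leg 3: φ1=-0.9034557, φ2=1.1586141, Δφ=2.0620699, Δλ=1.5418116 rad; a=sin²(Δφ/2)+cosφ1·cosφ2·sin²(Δλ/2)=0.8562504422; c=2·atan2(√a, √(1-a))=2.363852300; dist=6371·c=15060.103 ≈ 15060.1 km; running total=24453.4 km
Leg 3 bearing: y=sinΔλ·cosφ2=0.40044144, x=cosφ1·sinφ2-sinφ1·cosφ2·cosΔλ=0.57618499; θ=atan2(y, x)=34.7988° ≈ 34.8°
Leg 4: φ1=1.1586141, φ2=0.8615713, Δφ=-0.2970428, Δλ=-5.6400332 rad; a=sin²(Δφ/2)+cosφ1·cosφ2·sin²(Δλ/2)=0.0479591217; c=2·atan2(√a, √(1-a))=0.441570156; dist=6371·c=2813.243 ≈ 2813.2 km; running total=27266.6 km
Leg 4 bearing: y=sinΔλ·cosφ2=0.39056565, x=cosφ1·sinφ2-sinφ1·cosφ2·cosΔλ=-0.17347810; θ=atan2(y, x)=113.9494° ≈ 113.9°
Leg 5: φ1=0.8615713, φ2=0.6859249, Δφ=-0.1756464, Δλ=5.0408390 rad; a=sin²(Δφ/2)+cosφ1·cosφ2·sin²(Δλ/2)=0.1783889490; c=2·atan2(√a, √(1-a))=0.872097302; dist=6371·c=5556.132 ≈ 5556.1 km; running total=32822.7 km
Leg 5 bearing: y=sinΔλ·cosφ2=-0.73246712, x=cosφ1·sinφ2-sinφ1·cosφ2·cosΔλ=0.22306333; θ=atan2(y, x)=-73.0626° <0 so +360° → 286.9374° ≈ 286.9°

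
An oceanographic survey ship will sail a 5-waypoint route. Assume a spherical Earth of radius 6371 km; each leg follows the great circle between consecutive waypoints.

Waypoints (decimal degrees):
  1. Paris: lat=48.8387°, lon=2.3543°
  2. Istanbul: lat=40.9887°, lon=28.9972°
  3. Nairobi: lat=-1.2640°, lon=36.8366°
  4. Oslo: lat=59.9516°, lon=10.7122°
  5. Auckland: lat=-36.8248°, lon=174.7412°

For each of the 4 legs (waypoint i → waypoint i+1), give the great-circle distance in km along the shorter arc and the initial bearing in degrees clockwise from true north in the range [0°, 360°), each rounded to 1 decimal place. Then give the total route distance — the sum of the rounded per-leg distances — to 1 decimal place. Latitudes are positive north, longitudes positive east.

Leg 1: φ1=0.8523961, φ2=0.7153878, Δφ=-0.1370083, Δλ=0.4650063 rad; a=sin²(Δφ/2)+cosφ1·cosφ2·sin²(Δλ/2)=0.0310620140; c=2·atan2(√a, √(1-a))=0.354339199; dist=6371·c=2257.495 ≈ 2257.5 km; running total=2257.5 km
Leg 1 bearing: y=sinΔλ·cosφ2=0.33849127, x=cosφ1·sinφ2-sinφ1·cosφ2·cosΔλ=-0.07623859; θ=atan2(y, x)=102.6930° ≈ 102.7°
Leg 2: φ1=0.7153878, φ2=-0.0220610, Δφ=-0.7374487, Δλ=0.1368233 rad; a=sin²(Δφ/2)+cosφ1·cosφ2·sin²(Δλ/2)=0.1334331774; c=2·atan2(√a, √(1-a))=0.747878019; dist=6371·c=4764.731 ≈ 4764.7 km; running total=7022.2 km
Leg 2 bearing: y=sinΔλ·cosφ2=0.13636365, x=cosφ1·sinφ2-sinφ1·cosφ2·cosΔλ=-0.66627323; θ=atan2(y, x)=168.4332° ≈ 168.4°
Leg 3: φ1=-0.0220610, φ2=1.0463528, Δφ=1.0684138, Δλ=-0.4559568 rad; a=sin²(Δφ/2)+cosφ1·cosφ2·sin²(Δλ/2)=0.2848135685; c=2·atan2(√a, √(1-a))=1.125890515; dist=6371·c=7173.048 ≈ 7173.0 km; running total=14195.2 km
Leg 3 bearing: y=sinΔλ·cosφ2=-0.22048283, x=cosφ1·sinφ2-sinφ1·cosφ2·cosΔλ=0.87530939; θ=atan2(y, x)=-14.1382° <0 so +360° → 345.8618° ≈ 345.9°
Leg 4: φ1=1.0463528, φ2=-0.6427140, Δφ=-1.6890668, Δλ=2.8628461 rad; a=sin²(Δφ/2)+cosφ1·cosφ2·sin²(Δλ/2)=0.9520833042; c=2·atan2(√a, √(1-a))=2.700221088; dist=6371·c=17203.109 ≈ 17203.1 km; running total=31398.3 km
Leg 4 bearing: y=sinΔλ·cosφ2=0.22025050, x=cosφ1·sinφ2-sinφ1·cosφ2·cosΔλ=0.36602249; θ=atan2(y, x)=31.0370° ≈ 31.0°

Leg 1: dist=2257.5 km, bearing=102.7°
Leg 2: dist=4764.7 km, bearing=168.4°
Leg 3: dist=7173.0 km, bearing=345.9°
Leg 4: dist=17203.1 km, bearing=31.0°
Total: 31398.3 km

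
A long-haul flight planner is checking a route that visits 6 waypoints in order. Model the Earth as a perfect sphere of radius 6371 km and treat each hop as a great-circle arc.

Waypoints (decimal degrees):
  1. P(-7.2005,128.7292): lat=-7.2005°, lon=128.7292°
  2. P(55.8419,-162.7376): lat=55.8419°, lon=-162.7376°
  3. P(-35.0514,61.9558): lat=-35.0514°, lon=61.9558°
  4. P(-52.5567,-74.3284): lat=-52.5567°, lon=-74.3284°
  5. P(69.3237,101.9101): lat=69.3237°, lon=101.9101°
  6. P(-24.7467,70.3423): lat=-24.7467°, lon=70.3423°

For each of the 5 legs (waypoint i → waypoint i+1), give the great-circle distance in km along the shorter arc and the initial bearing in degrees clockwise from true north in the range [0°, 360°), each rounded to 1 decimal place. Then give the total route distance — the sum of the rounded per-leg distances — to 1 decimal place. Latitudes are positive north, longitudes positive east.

Leg 1: φ1=-0.1256724, φ2=0.9746250, Δφ=1.1002974, Δλ=-5.0870553 rad; a=sin²(Δφ/2)+cosφ1·cosφ2·sin²(Δλ/2)=0.4499300286; c=2·atan2(√a, √(1-a))=1.470488257; dist=6371·c=9368.481 ≈ 9368.5 km; running total=9368.5 km
Leg 1 bearing: y=sinΔλ·cosφ2=0.52252851, x=cosφ1·sinφ2-sinφ1·cosφ2·cosΔλ=0.84672070; θ=atan2(y, x)=31.6796° ≈ 31.7°
Leg 2: φ1=0.9746250, φ2=-0.6117623, Δφ=-1.5863874, Δλ=3.9216396 rad; a=sin²(Δφ/2)+cosφ1·cosφ2·sin²(Δλ/2)=0.9009958039; c=2·atan2(√a, √(1-a))=2.501418275; dist=6371·c=15936.536 ≈ 15936.5 km; running total=25305.0 km
Leg 2 bearing: y=sinΔλ·cosφ2=-0.57575801, x=cosφ1·sinφ2-sinφ1·cosφ2·cosΔλ=0.15909801; θ=atan2(y, x)=-74.5530° <0 so +360° → 285.4470° ≈ 285.4°
Leg 3: φ1=-0.6117623, φ2=-0.9172875, Δφ=-0.3055251, Δλ=-2.3786080 rad; a=sin²(Δφ/2)+cosφ1·cosφ2·sin²(Δλ/2)=0.4518785284; c=2·atan2(√a, √(1-a))=1.474404182; dist=6371·c=9393.429 ≈ 9393.4 km; running total=34698.4 km
Leg 3 bearing: y=sinΔλ·cosφ2=-0.42016114, x=cosφ1·sinφ2-sinφ1·cosφ2·cosΔλ=-0.90233138; θ=atan2(y, x)=-155.0315° <0 so +360° → 204.9685° ≈ 205.0°
Leg 4: φ1=-0.9172875, φ2=1.2099268, Δφ=2.1272143, Δλ=3.0759421 rad; a=sin²(Δφ/2)+cosφ1·cosφ2·sin²(Δλ/2)=0.9785116820; c=2·atan2(√a, √(1-a))=2.847354501; dist=6371·c=18140.496 ≈ 18140.5 km; running total=52838.9 km
Leg 4 bearing: y=sinΔλ·cosφ2=0.02316377, x=cosφ1·sinφ2-sinφ1·cosφ2·cosΔλ=0.28908428; θ=atan2(y, x)=4.5812° ≈ 4.6°
Leg 5: φ1=1.2099268, φ2=-0.4319114, Δφ=-1.6418382, Δλ=-0.5509620 rad; a=sin²(Δφ/2)+cosφ1·cosφ2·sin²(Δλ/2)=0.5592167096; c=2·atan2(√a, √(1-a))=1.689508376; dist=6371·c=10763.858 ≈ 10763.9 km; running total=63602.8 km
Leg 5 bearing: y=sinΔλ·cosφ2=-0.47543207, x=cosφ1·sinφ2-sinφ1·cosφ2·cosΔλ=-0.87174415; θ=atan2(y, x)=-151.3928° <0 so +360° → 208.6072° ≈ 208.6°

Leg 1: dist=9368.5 km, bearing=31.7°
Leg 2: dist=15936.5 km, bearing=285.4°
Leg 3: dist=9393.4 km, bearing=205.0°
Leg 4: dist=18140.5 km, bearing=4.6°
Leg 5: dist=10763.9 km, bearing=208.6°
Total: 63602.8 km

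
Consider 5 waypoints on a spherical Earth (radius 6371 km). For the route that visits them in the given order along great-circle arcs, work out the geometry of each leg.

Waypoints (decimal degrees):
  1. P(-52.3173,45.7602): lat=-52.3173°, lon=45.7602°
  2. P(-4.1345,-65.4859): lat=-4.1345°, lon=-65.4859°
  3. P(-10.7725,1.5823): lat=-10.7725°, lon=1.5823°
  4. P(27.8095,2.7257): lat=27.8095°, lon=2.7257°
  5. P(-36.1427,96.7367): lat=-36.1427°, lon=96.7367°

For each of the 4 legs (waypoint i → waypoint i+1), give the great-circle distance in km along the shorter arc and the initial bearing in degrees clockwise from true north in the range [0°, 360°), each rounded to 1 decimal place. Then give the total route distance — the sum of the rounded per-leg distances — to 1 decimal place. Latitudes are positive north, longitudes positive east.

Leg 1: φ1=-0.9131091, φ2=-0.0721606, Δφ=0.8409485, Δλ=-1.9416107 rad; a=sin²(Δφ/2)+cosφ1·cosφ2·sin²(Δλ/2)=0.5819399165; c=2·atan2(√a, √(1-a))=1.735418712; dist=6371·c=11056.353 ≈ 11056.4 km; running total=11056.4 km
Leg 1 bearing: y=sinΔλ·cosφ2=-0.92960697, x=cosφ1·sinφ2-sinφ1·cosφ2·cosΔλ=-0.33011253; θ=atan2(y, x)=-109.5504° <0 so +360° → 250.4496° ≈ 250.4°
Leg 2: φ1=-0.0721606, φ2=-0.1880156, Δφ=-0.1158550, Δλ=1.1705609 rad; a=sin²(Δφ/2)+cosφ1·cosφ2·sin²(Δλ/2)=0.3023758278; c=2·atan2(√a, √(1-a))=1.164458133; dist=6371·c=7418.763 ≈ 7418.8 km; running total=18475.2 km
Leg 2 bearing: y=sinΔλ·cosφ2=0.90473912, x=cosφ1·sinφ2-sinφ1·cosφ2·cosΔλ=-0.15882654; θ=atan2(y, x)=99.9568° ≈ 100.0°
Leg 3: φ1=-0.1880156, φ2=0.4853673, Δφ=0.6733829, Δλ=0.0199561 rad; a=sin²(Δφ/2)+cosφ1·cosφ2·sin²(Δλ/2)=0.1092282920; c=2·atan2(√a, √(1-a))=0.673660315; dist=6371·c=4291.890 ≈ 4291.9 km; running total=22767.1 km
Leg 3 bearing: y=sinΔλ·cosφ2=0.01765007, x=cosφ1·sinφ2-sinφ1·cosφ2·cosΔλ=0.62360113; θ=atan2(y, x)=1.6212° ≈ 1.6°
Leg 4: φ1=0.4853673, φ2=-0.6308091, Δφ=-1.1161765, Δλ=1.6408015 rad; a=sin²(Δφ/2)+cosφ1·cosφ2·sin²(Δλ/2)=0.6625615613; c=2·atan2(√a, √(1-a))=1.901938248; dist=6371·c=12117.249 ≈ 12117.2 km; running total=34884.3 km
Leg 4 bearing: y=sinΔλ·cosφ2=0.80557258, x=cosφ1·sinφ2-sinφ1·cosφ2·cosΔλ=-0.49532593; θ=atan2(y, x)=121.5863° ≈ 121.6°

Leg 1: dist=11056.4 km, bearing=250.4°
Leg 2: dist=7418.8 km, bearing=100.0°
Leg 3: dist=4291.9 km, bearing=1.6°
Leg 4: dist=12117.2 km, bearing=121.6°
Total: 34884.3 km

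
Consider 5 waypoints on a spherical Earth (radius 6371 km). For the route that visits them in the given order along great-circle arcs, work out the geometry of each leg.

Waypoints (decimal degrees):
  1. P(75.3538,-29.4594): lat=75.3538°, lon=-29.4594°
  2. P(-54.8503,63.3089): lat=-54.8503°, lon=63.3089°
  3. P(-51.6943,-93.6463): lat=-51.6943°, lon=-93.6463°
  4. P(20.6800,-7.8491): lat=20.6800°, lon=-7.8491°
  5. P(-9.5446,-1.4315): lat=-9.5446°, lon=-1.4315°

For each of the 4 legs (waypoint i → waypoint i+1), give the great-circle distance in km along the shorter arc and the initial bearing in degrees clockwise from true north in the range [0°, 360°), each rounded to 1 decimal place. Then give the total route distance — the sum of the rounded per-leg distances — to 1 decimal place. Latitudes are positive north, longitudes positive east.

Leg 1: φ1=1.3151719, φ2=-0.9573183, Δφ=-2.2724902, Δλ=1.6191123 rad; a=sin²(Δφ/2)+cosφ1·cosφ2·sin²(Δλ/2)=0.8990560738; c=2·atan2(√a, √(1-a))=2.494951691; dist=6371·c=15895.337 ≈ 15895.3 km; running total=15895.3 km
Leg 1 bearing: y=sinΔλ·cosφ2=0.57504287, x=cosφ1·sinφ2-sinφ1·cosφ2·cosΔλ=-0.17984076; θ=atan2(y, x)=107.3667° ≈ 107.4°
Leg 2: φ1=-0.9573183, φ2=-0.9022357, Δφ=0.0550826, Δλ=-2.7393850 rad; a=sin²(Δφ/2)+cosφ1·cosφ2·sin²(Δλ/2)=0.3433802734; c=2·atan2(√a, √(1-a))=1.252194084; dist=6371·c=7977.729 ≈ 7977.7 km; running total=23873.0 km
Leg 2 bearing: y=sinΔλ·cosφ2=-0.24264353, x=cosφ1·sinφ2-sinφ1·cosφ2·cosΔλ=-0.91815313; θ=atan2(y, x)=-165.1967° <0 so +360° → 194.8033° ≈ 194.8°
Leg 3: φ1=-0.9022357, φ2=0.3609341, Δφ=1.2631698, Δλ=1.4974436 rad; a=sin²(Δφ/2)+cosφ1·cosφ2·sin²(Δλ/2)=0.6173101200; c=2·atan2(√a, √(1-a))=1.807624212; dist=6371·c=11516.374 ≈ 11516.4 km; running total=35389.4 km
Leg 3 bearing: y=sinΔλ·cosφ2=0.93305152, x=cosφ1·sinφ2-sinφ1·cosφ2·cosΔλ=0.27270533; θ=atan2(y, x)=73.7078° ≈ 73.7°
Leg 4: φ1=0.3609341, φ2=-0.1665847, Δφ=-0.5275188, Δλ=0.1120083 rad; a=sin²(Δφ/2)+cosφ1·cosφ2·sin²(Δλ/2)=0.0708613513; c=2·atan2(√a, √(1-a))=0.538893013; dist=6371·c=3433.287 ≈ 3433.3 km; running total=38822.7 km
Leg 4 bearing: y=sinΔλ·cosφ2=0.11022688, x=cosφ1·sinφ2-sinφ1·cosφ2·cosΔλ=-0.50120865; θ=atan2(y, x)=167.5968° ≈ 167.6°

Leg 1: dist=15895.3 km, bearing=107.4°
Leg 2: dist=7977.7 km, bearing=194.8°
Leg 3: dist=11516.4 km, bearing=73.7°
Leg 4: dist=3433.3 km, bearing=167.6°
Total: 38822.7 km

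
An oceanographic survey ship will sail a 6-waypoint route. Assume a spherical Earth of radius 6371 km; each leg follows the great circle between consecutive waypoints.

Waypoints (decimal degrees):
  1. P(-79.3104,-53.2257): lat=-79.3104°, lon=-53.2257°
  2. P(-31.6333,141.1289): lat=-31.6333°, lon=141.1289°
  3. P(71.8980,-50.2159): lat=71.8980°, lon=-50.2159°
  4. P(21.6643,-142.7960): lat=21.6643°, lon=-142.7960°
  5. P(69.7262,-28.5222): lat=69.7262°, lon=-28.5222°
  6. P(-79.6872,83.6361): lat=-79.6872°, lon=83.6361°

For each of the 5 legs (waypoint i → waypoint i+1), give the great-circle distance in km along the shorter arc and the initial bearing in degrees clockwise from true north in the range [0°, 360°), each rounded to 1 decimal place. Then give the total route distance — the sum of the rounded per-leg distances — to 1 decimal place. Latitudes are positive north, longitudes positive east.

Leg 1: dist=7645.0 km, bearing=193.1°
Leg 2: dist=15487.1 km, bearing=5.4°
Leg 3: dist=7811.6 km, bearing=279.4°
Leg 4: dist=8634.1 km, bearing=18.9°
Leg 5: dist=17917.5 km, bearing=149.1°
Total: 57495.3 km

Leg 1: φ1=-1.3842276, φ2=-0.5521052, Δφ=0.8321224, Δλ=3.3921277 rad; a=sin²(Δφ/2)+cosφ1·cosφ2·sin²(Δλ/2)=0.3188095134; c=2·atan2(√a, √(1-a))=1.199975088; dist=6371·c=7645.041 ≈ 7645.0 km; running total=7645.0 km
Leg 1 bearing: y=sinΔλ·cosφ2=-0.21108658, x=cosφ1·sinφ2-sinφ1·cosφ2·cosΔλ=-0.90781192; θ=atan2(y, x)=-166.9101° <0 so +360° → 193.0899° ≈ 193.1°
Leg 2: φ1=-0.5521052, φ2=1.2548568, Δφ=1.8069621, Δλ=-3.3395968 rad; a=sin²(Δφ/2)+cosφ1·cosφ2·sin²(Δλ/2)=0.8789488828; c=2·atan2(√a, √(1-a))=2.430880941; dist=6371·c=15487.142 ≈ 15487.1 km; running total=23132.1 km
Leg 2 bearing: y=sinΔλ·cosφ2=0.06112057, x=cosφ1·sinφ2-sinφ1·cosφ2·cosΔλ=0.64950385; θ=atan2(y, x)=5.3759° ≈ 5.4°
Leg 3: φ1=1.2548568, φ2=0.3781134, Δφ=-0.8767435, Δλ=-1.6158276 rad; a=sin²(Δφ/2)+cosφ1·cosφ2·sin²(Δλ/2)=0.3310515775; c=2·atan2(√a, √(1-a))=1.226114915; dist=6371·c=7811.578 ≈ 7811.6 km; running total=30943.7 km
Leg 3 bearing: y=sinΔλ·cosφ2=-0.92842065, x=cosφ1·sinφ2-sinφ1·cosφ2·cosΔλ=0.15446950; θ=atan2(y, x)=-80.5537° <0 so +360° → 279.4463° ≈ 279.4°
Leg 4: φ1=0.3781134, φ2=1.2169518, Δφ=0.8388384, Δλ=1.9944541 rad; a=sin²(Δφ/2)+cosφ1·cosφ2·sin²(Δλ/2)=0.3930445247; c=2·atan2(√a, √(1-a))=1.355219488; dist=6371·c=8634.103 ≈ 8634.1 km; running total=39577.8 km
Leg 4 bearing: y=sinΔλ·cosφ2=0.31587255, x=cosφ1·sinφ2-sinφ1·cosφ2·cosΔλ=0.92437365; θ=atan2(y, x)=18.8661° ≈ 18.9°
Leg 5: φ1=1.2169518, φ2=-1.3908040, Δφ=-2.6077558, Δλ=1.9575316 rad; a=sin²(Δφ/2)+cosφ1·cosφ2·sin²(Δλ/2)=0.9731449642; c=2·atan2(√a, √(1-a))=2.812357557; dist=6371·c=17917.530 ≈ 17917.5 km; running total=57495.3 km
Leg 5 bearing: y=sinΔλ·cosφ2=0.16580040, x=cosφ1·sinφ2-sinφ1·cosφ2·cosΔλ=-0.27757089; θ=atan2(y, x)=149.1490° ≈ 149.1°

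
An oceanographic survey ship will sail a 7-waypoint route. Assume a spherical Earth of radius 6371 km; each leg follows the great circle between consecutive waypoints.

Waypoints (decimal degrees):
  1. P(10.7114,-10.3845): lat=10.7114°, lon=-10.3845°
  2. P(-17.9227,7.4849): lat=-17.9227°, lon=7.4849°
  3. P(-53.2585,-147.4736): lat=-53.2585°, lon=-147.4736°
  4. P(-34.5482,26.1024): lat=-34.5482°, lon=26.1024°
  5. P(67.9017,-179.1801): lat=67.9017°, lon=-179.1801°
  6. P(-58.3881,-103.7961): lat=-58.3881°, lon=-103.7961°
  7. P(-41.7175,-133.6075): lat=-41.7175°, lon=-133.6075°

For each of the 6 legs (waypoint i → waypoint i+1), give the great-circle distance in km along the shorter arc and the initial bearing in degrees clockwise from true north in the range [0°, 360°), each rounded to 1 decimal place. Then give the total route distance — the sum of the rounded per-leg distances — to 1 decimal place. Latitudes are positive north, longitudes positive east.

Leg 1: φ1=0.1869492, φ2=-0.3128101, Δφ=-0.4997593, Δλ=0.3118799 rad; a=sin²(Δφ/2)+cosφ1·cosφ2·sin²(Δλ/2)=0.0837014198; c=2·atan2(√a, √(1-a))=0.587015996; dist=6371·c=3739.879 ≈ 3739.9 km; running total=3739.9 km
Leg 1 bearing: y=sinΔλ·cosφ2=0.29195779, x=cosφ1·sinφ2-sinφ1·cosφ2·cosΔλ=-0.47068314; θ=atan2(y, x)=148.1893° ≈ 148.2°
Leg 2: φ1=-0.3128101, φ2=-0.9295362, Δφ=-0.6167261, Δλ=-2.7045360 rad; a=sin²(Δφ/2)+cosφ1·cosφ2·sin²(Δλ/2)=0.6345372699; c=2·atan2(√a, √(1-a))=1.843228330; dist=6371·c=11743.208 ≈ 11743.2 km; running total=15483.1 km
Leg 2 bearing: y=sinΔλ·cosφ2=-0.25320529, x=cosφ1·sinφ2-sinφ1·cosφ2·cosΔλ=-0.92923946; θ=atan2(y, x)=-164.7577° <0 so +360° → 195.2423° ≈ 195.2°
Leg 3: φ1=-0.9295362, φ2=-0.6029798, Δφ=0.3265563, Δλ=3.0294727 rad; a=sin²(Δφ/2)+cosφ1·cosφ2·sin²(Δλ/2)=0.5175886448; c=2·atan2(√a, √(1-a))=1.605980875; dist=6371·c=10231.704 ≈ 10231.7 km; running total=25714.8 km
Leg 3 bearing: y=sinΔλ·cosφ2=0.09215417, x=cosφ1·sinφ2-sinφ1·cosφ2·cosΔλ=-0.99512319; θ=atan2(y, x)=174.7092° ≈ 174.7°
Leg 4: φ1=-0.6029798, φ2=1.1851082, Δφ=1.7880881, Δλ=-3.5828555 rad; a=sin²(Δφ/2)+cosφ1·cosφ2·sin²(Δλ/2)=0.9028071744; c=2·atan2(√a, √(1-a))=2.507508045; dist=6371·c=15975.334 ≈ 15975.3 km; running total=41690.1 km
Leg 4 bearing: y=sinΔλ·cosφ2=0.16066676, x=cosφ1·sinφ2-sinφ1·cosφ2·cosΔλ=0.57023830; θ=atan2(y, x)=15.7354° ≈ 15.7°
Leg 5: φ1=1.1851082, φ2=-1.0190646, Δφ=-2.2041728, Δλ=1.3156990 rad; a=sin²(Δφ/2)+cosφ1·cosφ2·sin²(Δλ/2)=0.8696498099; c=2·atan2(√a, √(1-a))=2.402825989; dist=6371·c=15308.404 ≈ 15308.4 km; running total=56998.5 km
Leg 5 bearing: y=sinΔλ·cosφ2=0.50720023, x=cosφ1·sinφ2-sinφ1·cosφ2·cosΔλ=-0.44292663; θ=atan2(y, x)=131.1300° ≈ 131.1°
Leg 6: φ1=-1.0190646, φ2=-0.7281077, Δφ=0.2909569, Δλ=-0.5203071 rad; a=sin²(Δφ/2)+cosφ1·cosφ2·sin²(Δλ/2)=0.0469030471; c=2·atan2(√a, √(1-a))=0.436601701; dist=6371·c=2781.589 ≈ 2781.6 km; running total=59780.1 km
Leg 6 bearing: y=sinΔλ·cosφ2=-0.37108761, x=cosφ1·sinφ2-sinφ1·cosφ2·cosΔλ=0.20274760; θ=atan2(y, x)=-61.3496° <0 so +360° → 298.6504° ≈ 298.7°

Leg 1: dist=3739.9 km, bearing=148.2°
Leg 2: dist=11743.2 km, bearing=195.2°
Leg 3: dist=10231.7 km, bearing=174.7°
Leg 4: dist=15975.3 km, bearing=15.7°
Leg 5: dist=15308.4 km, bearing=131.1°
Leg 6: dist=2781.6 km, bearing=298.7°
Total: 59780.1 km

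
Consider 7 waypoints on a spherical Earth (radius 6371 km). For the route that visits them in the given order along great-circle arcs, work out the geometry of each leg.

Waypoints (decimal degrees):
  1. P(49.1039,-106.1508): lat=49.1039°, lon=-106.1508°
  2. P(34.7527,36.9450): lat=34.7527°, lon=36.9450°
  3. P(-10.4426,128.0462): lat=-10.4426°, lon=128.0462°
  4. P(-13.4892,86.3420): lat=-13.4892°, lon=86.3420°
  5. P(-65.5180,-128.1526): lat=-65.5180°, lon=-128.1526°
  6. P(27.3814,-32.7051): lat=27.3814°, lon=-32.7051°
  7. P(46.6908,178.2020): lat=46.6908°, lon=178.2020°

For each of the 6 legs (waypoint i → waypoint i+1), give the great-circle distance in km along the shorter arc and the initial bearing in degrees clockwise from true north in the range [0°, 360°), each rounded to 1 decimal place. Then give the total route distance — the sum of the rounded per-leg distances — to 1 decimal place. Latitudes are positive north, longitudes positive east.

Leg 1: φ1=0.8570247, φ2=0.6065490, Δφ=-0.2504757, Δλ=2.4974929 rad; a=sin²(Δφ/2)+cosφ1·cosφ2·sin²(Δλ/2)=0.4996213699; c=2·atan2(√a, √(1-a))=1.570039067; dist=6371·c=10002.719 ≈ 10002.7 km; running total=10002.7 km
Leg 1 bearing: y=sinΔλ·cosφ2=0.49336547, x=cosφ1·sinφ2-sinφ1·cosφ2·cosΔλ=0.86982178; θ=atan2(y, x)=29.5620° ≈ 29.6°
Leg 2: φ1=0.6065490, φ2=-0.1822578, Δφ=-0.7888068, Δλ=1.5900159 rad; a=sin²(Δφ/2)+cosφ1·cosφ2·sin²(Δλ/2)=0.5594239145; c=2·atan2(√a, √(1-a))=1.689925733; dist=6371·c=10766.517 ≈ 10766.5 km; running total=20769.2 km
Leg 2 bearing: y=sinΔλ·cosφ2=0.98325535, x=cosφ1·sinφ2-sinφ1·cosφ2·cosΔλ=-0.13814525; θ=atan2(y, x)=97.9976° ≈ 98.0°
Leg 3: φ1=-0.1822578, φ2=-0.2354310, Δφ=-0.0531732, Δλ=-0.7278756 rad; a=sin²(Δφ/2)+cosφ1·cosφ2·sin²(Δλ/2)=0.1218759392; c=2·atan2(√a, √(1-a))=0.713236693; dist=6371·c=4544.031 ≈ 4544.0 km; running total=25313.2 km
Leg 3 bearing: y=sinΔλ·cosφ2=-0.64693247, x=cosφ1·sinφ2-sinφ1·cosφ2·cosΔλ=-0.09781186; θ=atan2(y, x)=-98.5976° <0 so +360° → 261.4024° ≈ 261.4°
Leg 4: φ1=-0.2354310, φ2=-1.1435048, Δφ=-0.9080739, Δλ=-3.7436370 rad; a=sin²(Δφ/2)+cosφ1·cosφ2·sin²(Δλ/2)=0.5599171588; c=2·atan2(√a, √(1-a))=1.690919323; dist=6371·c=10772.847 ≈ 10772.8 km; running total=36086.0 km
Leg 4 bearing: y=sinΔλ·cosφ2=0.23469072, x=cosφ1·sinφ2-sinφ1·cosφ2·cosΔλ=-0.96465538; θ=atan2(y, x)=166.3262° ≈ 166.3°
Leg 5: φ1=-1.1435048, φ2=0.4778956, Δφ=1.6214004, Δλ=1.6658731 rad; a=sin²(Δφ/2)+cosφ1·cosφ2·sin²(Δλ/2)=0.7267475935; c=2·atan2(√a, √(1-a))=2.041479401; dist=6371·c=13006.265 ≈ 13006.3 km; running total=49092.3 km
Leg 5 bearing: y=sinΔλ·cosφ2=0.88395433, x=cosφ1·sinφ2-sinφ1·cosφ2·cosΔλ=0.11387209; θ=atan2(y, x)=82.6595° ≈ 82.7°
Leg 6: φ1=0.4778956, φ2=0.8149082, Δφ=0.3370126, Δλ=3.6810233 rad; a=sin²(Δφ/2)+cosφ1·cosφ2·sin²(Δλ/2)=0.5939681716; c=2·atan2(√a, √(1-a))=1.759856953; dist=6371·c=11212.049 ≈ 11212.0 km; running total=60304.3 km
Leg 6 bearing: y=sinΔλ·cosφ2=-0.35232896, x=cosφ1·sinφ2-sinφ1·cosφ2·cosΔλ=0.91681200; θ=atan2(y, x)=-21.0217° <0 so +360° → 338.9783° ≈ 339.0°

Leg 1: dist=10002.7 km, bearing=29.6°
Leg 2: dist=10766.5 km, bearing=98.0°
Leg 3: dist=4544.0 km, bearing=261.4°
Leg 4: dist=10772.8 km, bearing=166.3°
Leg 5: dist=13006.3 km, bearing=82.7°
Leg 6: dist=11212.0 km, bearing=339.0°
Total: 60304.3 km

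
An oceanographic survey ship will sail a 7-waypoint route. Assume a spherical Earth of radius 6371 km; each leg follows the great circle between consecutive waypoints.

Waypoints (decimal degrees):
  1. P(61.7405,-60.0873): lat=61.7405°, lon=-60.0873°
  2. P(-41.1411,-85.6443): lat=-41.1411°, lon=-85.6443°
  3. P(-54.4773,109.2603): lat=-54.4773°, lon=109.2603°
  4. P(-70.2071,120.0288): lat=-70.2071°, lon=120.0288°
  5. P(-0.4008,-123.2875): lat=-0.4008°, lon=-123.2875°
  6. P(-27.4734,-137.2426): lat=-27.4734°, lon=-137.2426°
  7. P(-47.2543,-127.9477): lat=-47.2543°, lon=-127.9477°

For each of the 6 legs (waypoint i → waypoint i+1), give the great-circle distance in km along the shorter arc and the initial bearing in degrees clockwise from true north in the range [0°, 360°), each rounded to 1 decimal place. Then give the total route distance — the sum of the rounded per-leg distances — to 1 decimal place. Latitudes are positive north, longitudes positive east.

Leg 1: dist=11668.9 km, bearing=199.6°
Leg 2: dist=9288.5 km, bearing=188.7°
Leg 3: dist=1828.7 km, bearing=167.1°
Leg 4: dist=10937.7 km, bearing=115.4°
Leg 5: dist=3358.5 km, bearing=205.2°
Leg 6: dist=2343.9 km, bearing=162.3°
Total: 39426.2 km

Leg 1: φ1=1.0775750, φ2=-0.7180477, Δφ=-1.7956227, Δλ=-0.4460538 rad; a=sin²(Δφ/2)+cosφ1·cosφ2·sin²(Δλ/2)=0.6289122154; c=2·atan2(√a, √(1-a))=1.831566156; dist=6371·c=11668.908 ≈ 11668.9 km; running total=11668.9 km
Leg 1 bearing: y=sinΔλ·cosφ2=-0.32489037, x=cosφ1·sinφ2-sinφ1·cosφ2·cosΔλ=-0.90993011; θ=atan2(y, x)=-160.3509° <0 so +360° → 199.6491° ≈ 199.6°
Leg 2: φ1=-0.7180477, φ2=-0.9508083, Δφ=-0.2327606, Δλ=3.4017270 rad; a=sin²(Δφ/2)+cosφ1·cosφ2·sin²(Δλ/2)=0.4436878991; c=2·atan2(√a, √(1-a))=1.457932664; dist=6371·c=9288.489 ≈ 9288.5 km; running total=20957.4 km
Leg 2 bearing: y=sinΔλ·cosφ2=-0.14944578, x=cosφ1·sinφ2-sinφ1·cosφ2·cosΔλ=-0.98233485; θ=atan2(y, x)=-171.3497° <0 so +360° → 188.6503° ≈ 188.7°
Leg 3: φ1=-0.9508083, φ2=-1.2253451, Δφ=-0.2745368, Δλ=0.1879458 rad; a=sin²(Δφ/2)+cosφ1·cosφ2·sin²(Δλ/2)=0.0204569135; c=2·atan2(√a, √(1-a))=0.287039724; dist=6371·c=1828.730 ≈ 1828.7 km; running total=22786.1 km
Leg 3 bearing: y=sinΔλ·cosφ2=0.06326843, x=cosφ1·sinφ2-sinφ1·cosφ2·cosΔλ=-0.27595438; θ=atan2(y, x)=167.0869° ≈ 167.1°
Leg 4: φ1=-1.2253451, φ2=-0.0069953, Δφ=1.2183498, Δλ=-4.2466706 rad; a=sin²(Δφ/2)+cosφ1·cosφ2·sin²(Δλ/2)=0.5727386211; c=2·atan2(√a, √(1-a))=1.716791656; dist=6371·c=10937.680 ≈ 10937.7 km; running total=33723.8 km
Leg 4 bearing: y=sinΔλ·cosφ2=0.89347732, x=cosφ1·sinφ2-sinφ1·cosφ2·cosΔλ=-0.42489370; θ=atan2(y, x)=115.4335° ≈ 115.4°
Leg 5: φ1=-0.0069953, φ2=-0.4795013, Δφ=-0.4725060, Δλ=-0.2435624 rad; a=sin²(Δφ/2)+cosφ1·cosφ2·sin²(Δλ/2)=0.0678776225; c=2·atan2(√a, √(1-a))=0.527149164; dist=6371·c=3358.467 ≈ 3358.5 km; running total=37082.3 km
Leg 5 bearing: y=sinΔλ·cosφ2=-0.21396449, x=cosφ1·sinφ2-sinφ1·cosφ2·cosΔλ=-0.45530232; θ=atan2(y, x)=-154.8293° <0 so +360° → 205.1707° ≈ 205.2°
Leg 6: φ1=-0.4795013, φ2=-0.8247431, Δφ=-0.3452418, Δλ=0.1622266 rad; a=sin²(Δφ/2)+cosφ1·cosφ2·sin²(Δλ/2)=0.0334565960; c=2·atan2(√a, √(1-a))=0.367894088; dist=6371·c=2343.853 ≈ 2343.9 km; running total=39426.2 km
Leg 6 bearing: y=sinΔλ·cosφ2=0.10962827, x=cosφ1·sinφ2-sinφ1·cosφ2·cosΔλ=-0.34253562; θ=atan2(y, x)=162.2528° ≈ 162.3°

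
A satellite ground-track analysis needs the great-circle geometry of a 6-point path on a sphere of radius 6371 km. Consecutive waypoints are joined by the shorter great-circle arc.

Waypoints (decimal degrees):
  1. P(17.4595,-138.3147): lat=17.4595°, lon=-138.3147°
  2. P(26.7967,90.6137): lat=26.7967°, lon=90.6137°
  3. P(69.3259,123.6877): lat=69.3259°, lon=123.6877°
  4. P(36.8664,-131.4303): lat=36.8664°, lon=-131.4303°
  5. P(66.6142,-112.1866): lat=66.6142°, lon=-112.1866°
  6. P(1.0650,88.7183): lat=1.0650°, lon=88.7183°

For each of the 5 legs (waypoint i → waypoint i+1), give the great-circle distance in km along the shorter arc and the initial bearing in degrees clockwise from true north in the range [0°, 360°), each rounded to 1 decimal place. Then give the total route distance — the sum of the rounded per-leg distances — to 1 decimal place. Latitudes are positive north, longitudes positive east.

Leg 1: dist=12798.3 km, bearing=312.0°
Leg 2: dist=5192.4 km, bearing=15.4°
Leg 3: dist=6754.0 km, bearing=62.4°
Leg 4: dist=3529.0 km, bearing=14.4°
Leg 5: dist=12310.6 km, bearing=337.6°
Total: 40584.3 km

Leg 1: φ1=0.3047258, φ2=0.4676906, Δφ=0.1629649, Δλ=3.9955543 rad; a=sin²(Δφ/2)+cosφ1·cosφ2·sin²(Δλ/2)=0.7120836362; c=2·atan2(√a, √(1-a))=2.008838466; dist=6371·c=12798.310 ≈ 12798.3 km; running total=12798.3 km
Leg 1 bearing: y=sinΔλ·cosφ2=-0.67293033, x=cosφ1·sinφ2-sinφ1·cosφ2·cosΔλ=0.60600899; θ=atan2(y, x)=-47.9953° <0 so +360° → 312.0047° ≈ 312.0°
Leg 2: φ1=0.4676906, φ2=1.2099652, Δφ=0.7422746, Δλ=0.5772502 rad; a=sin²(Δφ/2)+cosφ1·cosφ2·sin²(Δλ/2)=0.1570650243; c=2·atan2(√a, √(1-a))=0.814997859; dist=6371·c=5192.351 ≈ 5192.4 km; running total=17990.7 km
Leg 2 bearing: y=sinΔλ·cosφ2=0.19266813, x=cosφ1·sinφ2-sinφ1·cosφ2·cosΔλ=0.70175594; θ=atan2(y, x)=15.3524° ≈ 15.4°
Leg 3: φ1=1.2099652, φ2=0.6434401, Δφ=-0.5665251, Δλ=-4.4526491 rad; a=sin²(Δφ/2)+cosφ1·cosφ2·sin²(Δλ/2)=0.2556130084; c=2·atan2(√a, √(1-a))=1.060112449; dist=6371·c=6753.976 ≈ 6754.0 km; running total=24744.7 km
Leg 3 bearing: y=sinΔλ·cosφ2=0.77320085, x=cosφ1·sinφ2-sinφ1·cosφ2·cosΔλ=0.40405500; θ=atan2(y, x)=62.4096° ≈ 62.4°
Leg 4: φ1=0.6434401, φ2=1.1626371, Δφ=0.5191971, Δλ=0.3358659 rad; a=sin²(Δφ/2)+cosφ1·cosφ2·sin²(Δλ/2)=0.0747626018; c=2·atan2(√a, √(1-a))=0.553909063; dist=6371·c=3528.955 ≈ 3529.0 km; running total=28273.7 km
Leg 4 bearing: y=sinΔλ·cosφ2=0.13081975, x=cosφ1·sinφ2-sinφ1·cosφ2·cosΔλ=0.50948878; θ=atan2(y, x)=14.4006° ≈ 14.4°
Leg 5: φ1=1.1626371, φ2=0.0185878, Δφ=-1.1440494, Δλ=3.5064520 rad; a=sin²(Δφ/2)+cosφ1·cosφ2·sin²(Δλ/2)=0.6768344133; c=2·atan2(√a, √(1-a))=1.932286860; dist=6371·c=12310.600 ≈ 12310.6 km; running total=40584.3 km
Leg 5 bearing: y=sinΔλ·cosφ2=-0.35675625, x=cosφ1·sinφ2-sinφ1·cosφ2·cosΔλ=0.86466371; θ=atan2(y, x)=-22.4208° <0 so +360° → 337.5792° ≈ 337.6°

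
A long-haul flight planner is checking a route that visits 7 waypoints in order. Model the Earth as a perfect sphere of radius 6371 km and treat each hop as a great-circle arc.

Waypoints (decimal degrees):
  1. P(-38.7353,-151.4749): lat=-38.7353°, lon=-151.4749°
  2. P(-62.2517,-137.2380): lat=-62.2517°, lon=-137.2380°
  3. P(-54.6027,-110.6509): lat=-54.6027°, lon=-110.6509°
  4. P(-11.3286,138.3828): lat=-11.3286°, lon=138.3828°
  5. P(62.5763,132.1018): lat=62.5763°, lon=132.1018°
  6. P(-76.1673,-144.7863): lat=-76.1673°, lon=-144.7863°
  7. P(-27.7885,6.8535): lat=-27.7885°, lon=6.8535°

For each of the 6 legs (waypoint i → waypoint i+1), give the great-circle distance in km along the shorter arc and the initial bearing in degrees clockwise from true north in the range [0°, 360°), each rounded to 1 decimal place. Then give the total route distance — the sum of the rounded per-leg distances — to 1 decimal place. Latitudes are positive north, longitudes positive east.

Leg 1: dist=2787.6 km, bearing=164.3°
Leg 2: dist=1748.3 km, bearing=73.1°
Leg 3: dist=10282.2 km, bearing=246.4°
Leg 4: dist=8235.8 km, bearing=357.0°
Leg 5: dist=16464.4 km, bearing=153.3°
Leg 6: dist=8288.5 km, bearing=154.2°
Total: 47806.8 km

Leg 1: φ1=-0.6760585, φ2=-1.0864971, Δφ=-0.4104386, Δλ=0.2484808 rad; a=sin²(Δφ/2)+cosφ1·cosφ2·sin²(Δλ/2)=0.0471041904; c=2·atan2(√a, √(1-a))=0.437552075; dist=6371·c=2787.644 ≈ 2787.6 km; running total=2787.6 km
Leg 1 bearing: y=sinΔλ·cosφ2=0.11450291, x=cosφ1·sinφ2-sinφ1·cosφ2·cosΔλ=-0.40795910; θ=atan2(y, x)=164.3220° ≈ 164.3°
Leg 2: φ1=-1.0864971, φ2=-0.9529969, Δφ=0.1335002, Δλ=0.4640324 rad; a=sin²(Δφ/2)+cosφ1·cosφ2·sin²(Δλ/2)=0.0187080733; c=2·atan2(√a, √(1-a))=0.274415127; dist=6371·c=1748.299 ≈ 1748.3 km; running total=4535.9 km
Leg 2 bearing: y=sinΔλ·cosφ2=0.25924459, x=cosφ1·sinφ2-sinφ1·cosφ2·cosΔλ=0.07889592; θ=atan2(y, x)=73.0734° ≈ 73.1°
Leg 3: φ1=-0.9529969, φ2=-0.1977214, Δφ=0.7552755, Δλ=4.3464580 rad; a=sin²(Δφ/2)+cosφ1·cosφ2·sin²(Δλ/2)=0.5215501354; c=2·atan2(√a, √(1-a))=1.613909953; dist=6371·c=10282.220 ≈ 10282.2 km; running total=14818.1 km
Leg 3 bearing: y=sinΔλ·cosφ2=-0.91559774, x=cosφ1·sinφ2-sinφ1·cosφ2·cosΔλ=-0.39977886; θ=atan2(y, x)=-113.5876° <0 so +360° → 246.4124° ≈ 246.4°
Leg 4: φ1=-0.1977214, φ2=1.0921625, Δφ=1.2898838, Δλ=-0.1096241 rad; a=sin²(Δφ/2)+cosφ1·cosφ2·sin²(Δλ/2)=0.3627391501; c=2·atan2(√a, √(1-a))=1.292704070; dist=6371·c=8235.818 ≈ 8235.8 km; running total=23053.9 km
Leg 4 bearing: y=sinΔλ·cosφ2=-0.05038819, x=cosφ1·sinφ2-sinφ1·cosφ2·cosΔλ=0.96025979; θ=atan2(y, x)=-3.0038° <0 so +360° → 356.9962° ≈ 357.0°
Leg 5: φ1=1.0921625, φ2=-1.3293702, Δφ=-2.4215326, Δλ=-4.8326090 rad; a=sin²(Δφ/2)+cosφ1·cosφ2·sin²(Δλ/2)=0.9243378848; c=2·atan2(√a, √(1-a))=2.584272888; dist=6371·c=16464.403 ≈ 16464.4 km; running total=39518.3 km
Leg 5 bearing: y=sinΔλ·cosφ2=0.23736200, x=cosφ1·sinφ2-sinφ1·cosφ2·cosΔλ=-0.47266132; θ=atan2(y, x)=153.3350° ≈ 153.3°
Leg 6: φ1=-1.3293702, φ2=-0.4850008, Δφ=0.8443693, Δλ=2.6466138 rad; a=sin²(Δφ/2)+cosφ1·cosφ2·sin²(Δλ/2)=0.3667202143; c=2·atan2(√a, √(1-a))=1.300974648; dist=6371·c=8288.509 ≈ 8288.5 km; running total=47806.8 km
Leg 6 bearing: y=sinΔλ·cosφ2=0.42023197, x=cosφ1·sinφ2-sinφ1·cosφ2·cosΔλ=-0.86738174; θ=atan2(y, x)=154.1506° ≈ 154.2°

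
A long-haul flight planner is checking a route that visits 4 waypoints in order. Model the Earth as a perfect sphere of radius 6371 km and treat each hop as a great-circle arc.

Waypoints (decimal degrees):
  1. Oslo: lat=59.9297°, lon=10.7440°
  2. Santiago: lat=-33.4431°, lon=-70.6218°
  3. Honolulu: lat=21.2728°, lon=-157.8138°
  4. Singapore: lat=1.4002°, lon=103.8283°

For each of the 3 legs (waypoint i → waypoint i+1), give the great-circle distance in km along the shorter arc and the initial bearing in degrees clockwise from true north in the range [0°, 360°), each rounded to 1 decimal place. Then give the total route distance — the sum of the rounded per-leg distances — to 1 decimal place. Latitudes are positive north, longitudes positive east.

Leg 1: dist=12728.1 km, bearing=245.0°
Leg 2: dist=11043.3 km, bearing=289.4°
Leg 3: dist=10815.9 km, bearing=274.4°
Total: 34587.3 km

Leg 1: φ1=1.0459706, φ2=-0.5836922, Δφ=-1.6296628, Δλ=-1.4201011 rad; a=sin²(Δφ/2)+cosφ1·cosφ2·sin²(Δλ/2)=0.7070838202; c=2·atan2(√a, √(1-a))=1.997824460; dist=6371·c=12728.140 ≈ 12728.1 km; running total=12728.1 km
Leg 1 bearing: y=sinΔλ·cosφ2=-0.82497686, x=cosφ1·sinφ2-sinφ1·cosφ2·cosΔλ=-0.38454955; θ=atan2(y, x)=-114.9918° <0 so +360° → 245.0082° ≈ 245.0°
Leg 2: φ1=-0.5836922, φ2=0.3712804, Δφ=0.9549726, Δλ=-1.5217875 rad; a=sin²(Δφ/2)+cosφ1·cosφ2·sin²(Δλ/2)=0.5809270684; c=2·atan2(√a, √(1-a))=1.733365602; dist=6371·c=11043.272 ≈ 11043.3 km; running total=23771.4 km
Leg 2 bearing: y=sinΔλ·cosφ2=-0.93074469, x=cosφ1·sinφ2-sinφ1·cosφ2·cosΔλ=0.32789871; θ=atan2(y, x)=-70.5928° <0 so +360° → 289.4072° ≈ 289.4°
Leg 3: φ1=0.3712804, φ2=0.0244381, Δφ=-0.3468423, Δλ=4.5665161 rad; a=sin²(Δφ/2)+cosφ1·cosφ2·sin²(Δλ/2)=0.5632730601; c=2·atan2(√a, √(1-a))=1.697682654; dist=6371·c=10815.936 ≈ 10815.9 km; running total=34587.3 km
Leg 3 bearing: y=sinΔλ·cosφ2=-0.98908398, x=cosφ1·sinφ2-sinφ1·cosφ2·cosΔλ=0.07549144; θ=atan2(y, x)=-85.6354° <0 so +360° → 274.3646° ≈ 274.4°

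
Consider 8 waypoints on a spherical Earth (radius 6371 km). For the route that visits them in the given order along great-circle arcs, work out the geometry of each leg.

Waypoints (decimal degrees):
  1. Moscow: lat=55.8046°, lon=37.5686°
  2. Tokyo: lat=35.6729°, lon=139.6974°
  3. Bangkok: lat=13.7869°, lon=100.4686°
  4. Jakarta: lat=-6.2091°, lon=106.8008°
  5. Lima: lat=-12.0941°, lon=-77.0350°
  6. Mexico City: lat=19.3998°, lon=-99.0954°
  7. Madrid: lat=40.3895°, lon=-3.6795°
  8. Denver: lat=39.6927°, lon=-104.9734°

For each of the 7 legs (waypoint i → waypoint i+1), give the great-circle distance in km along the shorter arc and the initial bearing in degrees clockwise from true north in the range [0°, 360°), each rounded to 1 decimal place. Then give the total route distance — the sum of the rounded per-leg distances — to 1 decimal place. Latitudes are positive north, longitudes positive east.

Leg 1: φ1=0.9739740, φ2=0.6226096, Δφ=-0.3513644, Δλ=1.7824838 rad; a=sin²(Δφ/2)+cosφ1·cosφ2·sin²(Δλ/2)=0.3067918063; c=2·atan2(√a, √(1-a))=1.174053326; dist=6371·c=7479.894 ≈ 7479.9 km; running total=7479.9 km
Leg 1 bearing: y=sinΔλ·cosφ2=0.79422575, x=cosφ1·sinφ2-sinφ1·cosφ2·cosΔλ=0.46892199; θ=atan2(y, x)=59.4418° ≈ 59.4°
Leg 2: φ1=0.6226096, φ2=0.2406268, Δφ=-0.3819828, Δλ=-0.6846717 rad; a=sin²(Δφ/2)+cosφ1·cosφ2·sin²(Δλ/2)=0.1249409452; c=2·atan2(√a, √(1-a))=0.722555665; dist=6371·c=4603.402 ≈ 4603.4 km; running total=12083.3 km
Leg 2 bearing: y=sinΔλ·cosφ2=-0.61419800, x=cosφ1·sinφ2-sinφ1·cosφ2·cosΔλ=-0.24511963; θ=atan2(y, x)=-111.7564° <0 so +360° → 248.2436° ≈ 248.2°
Leg 3: φ1=0.2406268, φ2=-0.1083692, Δφ=-0.3489960, Δλ=0.1105177 rad; a=sin²(Δφ/2)+cosφ1·cosφ2·sin²(Δλ/2)=0.0330869222; c=2·atan2(√a, √(1-a))=0.365832840; dist=6371·c=2330.721 ≈ 2330.7 km; running total=14414.0 km
Leg 3 bearing: y=sinΔλ·cosφ2=0.10964590, x=cosφ1·sinφ2-sinφ1·cosφ2·cosΔλ=-0.34050916; θ=atan2(y, x)=162.1511° ≈ 162.2°
Leg 4: φ1=-0.1083692, φ2=-0.2110819, Δφ=-0.1027126, Δλ=-3.2085400 rad; a=sin²(Δφ/2)+cosφ1·cosφ2·sin²(Δλ/2)=0.9736151865; c=2·atan2(√a, √(1-a))=2.815278767; dist=6371·c=17936.141 ≈ 17936.1 km; running total=32350.1 km
Leg 4 bearing: y=sinΔλ·cosφ2=0.06541254, x=cosφ1·sinφ2-sinφ1·cosφ2·cosΔλ=-0.31380857; θ=atan2(y, x)=168.2255° ≈ 168.2°
Leg 5: φ1=-0.2110819, φ2=0.3385904, Δφ=0.5496722, Δλ=-0.3850266 rad; a=sin²(Δφ/2)+cosφ1·cosφ2·sin²(Δλ/2)=0.1074132083; c=2·atan2(√a, √(1-a))=0.667819949; dist=6371·c=4254.681 ≈ 4254.7 km; running total=36604.8 km
Leg 5 bearing: y=sinΔλ·cosφ2=-0.35425959, x=cosφ1·sinφ2-sinφ1·cosφ2·cosΔλ=0.50793955; θ=atan2(y, x)=-34.8936° <0 so +360° → 325.1064° ≈ 325.1°
Leg 6: φ1=0.3385904, φ2=0.7049298, Δφ=0.3663394, Δλ=1.6653216 rad; a=sin²(Δφ/2)+cosφ1·cosφ2·sin²(Δλ/2)=0.4262876874; c=2·atan2(√a, √(1-a))=1.422832388; dist=6371·c=9064.865 ≈ 9064.9 km; running total=45669.7 km
Leg 6 bearing: y=sinΔλ·cosφ2=0.75825689, x=cosφ1·sinφ2-sinφ1·cosφ2·cosΔλ=0.63506887; θ=atan2(y, x)=50.0526° ≈ 50.1°
Leg 7: φ1=0.7049298, φ2=0.6927683, Δφ=-0.0121615, Δλ=-1.7679121 rad; a=sin²(Δφ/2)+cosφ1·cosφ2·sin²(Δλ/2)=0.3504667931; c=2·atan2(√a, √(1-a))=1.267082187; dist=6371·c=8072.581 ≈ 8072.6 km; running total=53742.3 km
Leg 7 bearing: y=sinΔλ·cosφ2=-0.75458033, x=cosφ1·sinφ2-sinφ1·cosφ2·cosΔλ=0.58409571; θ=atan2(y, x)=-52.2577° <0 so +360° → 307.7423° ≈ 307.7°

Leg 1: dist=7479.9 km, bearing=59.4°
Leg 2: dist=4603.4 km, bearing=248.2°
Leg 3: dist=2330.7 km, bearing=162.2°
Leg 4: dist=17936.1 km, bearing=168.2°
Leg 5: dist=4254.7 km, bearing=325.1°
Leg 6: dist=9064.9 km, bearing=50.1°
Leg 7: dist=8072.6 km, bearing=307.7°
Total: 53742.3 km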